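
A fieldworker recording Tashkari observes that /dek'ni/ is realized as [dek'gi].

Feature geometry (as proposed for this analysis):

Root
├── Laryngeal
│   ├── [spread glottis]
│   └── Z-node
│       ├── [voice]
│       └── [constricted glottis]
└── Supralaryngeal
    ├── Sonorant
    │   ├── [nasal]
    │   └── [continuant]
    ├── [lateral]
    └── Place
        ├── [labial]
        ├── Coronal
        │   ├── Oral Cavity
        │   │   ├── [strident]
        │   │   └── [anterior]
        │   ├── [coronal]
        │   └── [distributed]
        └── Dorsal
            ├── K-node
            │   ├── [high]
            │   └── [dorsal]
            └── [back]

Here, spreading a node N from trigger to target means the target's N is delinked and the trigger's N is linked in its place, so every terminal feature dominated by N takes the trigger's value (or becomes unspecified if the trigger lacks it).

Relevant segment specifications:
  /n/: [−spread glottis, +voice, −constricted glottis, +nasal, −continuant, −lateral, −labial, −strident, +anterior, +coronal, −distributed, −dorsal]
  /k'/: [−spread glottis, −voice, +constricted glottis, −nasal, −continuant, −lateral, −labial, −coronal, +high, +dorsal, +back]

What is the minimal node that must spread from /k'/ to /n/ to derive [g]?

Supralaryngeal

Feature comparison: [nasal], [coronal], [anterior], [distributed], [strident], [dorsal], [high], [back] differ between /n/ and [g]; the remaining terminals match.
Tracing each changed feature up the tree, the paths first meet at Supralaryngeal; any lower node misses at least one of them.
Delinking /n/'s Supralaryngeal and associating /k'/'s Supralaryngeal gives precisely the feature bundle of [g].
Since [voice], [constricted glottis] are preserved even though /k'/ disagrees there, no node above Supralaryngeal spread.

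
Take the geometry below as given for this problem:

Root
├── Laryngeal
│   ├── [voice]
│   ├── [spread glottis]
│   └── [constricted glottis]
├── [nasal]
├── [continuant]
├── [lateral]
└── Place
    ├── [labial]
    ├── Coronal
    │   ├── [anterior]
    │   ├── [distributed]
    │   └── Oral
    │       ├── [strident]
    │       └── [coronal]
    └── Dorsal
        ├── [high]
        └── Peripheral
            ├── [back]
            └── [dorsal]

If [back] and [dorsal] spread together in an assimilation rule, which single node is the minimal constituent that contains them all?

[back]: Root > Place > Dorsal > Peripheral > [back].
[dorsal]: Root > Place > Dorsal > Peripheral > [dorsal].
Peripheral is the lowest common ancestor — every listed feature sits under it, and no single subconstituent of Peripheral covers them all.

Peripheral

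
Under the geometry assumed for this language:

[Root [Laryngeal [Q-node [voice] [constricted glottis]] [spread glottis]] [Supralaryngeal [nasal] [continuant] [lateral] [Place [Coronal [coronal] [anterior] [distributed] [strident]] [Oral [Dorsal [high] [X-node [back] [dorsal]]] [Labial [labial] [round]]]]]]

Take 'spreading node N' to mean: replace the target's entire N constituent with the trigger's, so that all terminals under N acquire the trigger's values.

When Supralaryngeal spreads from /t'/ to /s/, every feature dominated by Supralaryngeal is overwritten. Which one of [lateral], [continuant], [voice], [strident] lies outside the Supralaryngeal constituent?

Supralaryngeal dominates exactly [nasal], [continuant], [lateral], [coronal], [anterior], [distributed], [strident], [high], [back], [dorsal], [labial], [round].
Of the listed options, [continuant], [lateral], [strident] are among these and would be overwritten by spreading Supralaryngeal.
[voice] is not within the Supralaryngeal subtree (it hangs from Q-node), so /s/'s [voice] value survives.

[voice]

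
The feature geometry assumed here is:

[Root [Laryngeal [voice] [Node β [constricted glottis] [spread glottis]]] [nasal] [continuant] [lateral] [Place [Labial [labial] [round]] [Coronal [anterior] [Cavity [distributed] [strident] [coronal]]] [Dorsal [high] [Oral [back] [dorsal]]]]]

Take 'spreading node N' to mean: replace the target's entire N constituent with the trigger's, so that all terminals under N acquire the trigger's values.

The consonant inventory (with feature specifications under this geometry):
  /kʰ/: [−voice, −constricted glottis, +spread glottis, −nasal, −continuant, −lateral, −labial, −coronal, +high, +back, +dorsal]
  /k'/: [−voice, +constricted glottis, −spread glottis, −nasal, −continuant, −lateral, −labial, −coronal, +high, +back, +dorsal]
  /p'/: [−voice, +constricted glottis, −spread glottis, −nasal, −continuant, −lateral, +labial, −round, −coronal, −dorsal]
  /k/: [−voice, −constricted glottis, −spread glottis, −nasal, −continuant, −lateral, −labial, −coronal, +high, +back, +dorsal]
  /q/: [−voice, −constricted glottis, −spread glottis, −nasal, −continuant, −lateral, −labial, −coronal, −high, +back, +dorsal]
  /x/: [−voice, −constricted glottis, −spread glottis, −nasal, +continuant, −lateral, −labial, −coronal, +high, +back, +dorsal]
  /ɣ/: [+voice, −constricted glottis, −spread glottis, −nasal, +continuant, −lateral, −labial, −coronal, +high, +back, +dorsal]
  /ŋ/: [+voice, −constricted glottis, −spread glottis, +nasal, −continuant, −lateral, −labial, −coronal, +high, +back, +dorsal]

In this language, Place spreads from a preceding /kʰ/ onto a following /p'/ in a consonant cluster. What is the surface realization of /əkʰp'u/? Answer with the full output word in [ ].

The Place node dominates the terminals [labial], [round], [anterior], [distributed], [strident], [coronal], [high], [back], [dorsal].
After delinking /p'/'s Place and linking /kʰ/'s, the affected terminals become [−labial], [−coronal], [+high], [+back], [+dorsal]; [voice], [constricted glottis], [spread glottis], … (outside Place) are retained from /p'/.
Among the inventory, only /k'/ has exactly this specification, giving the surface form [əkʰk'u].

[əkʰk'u]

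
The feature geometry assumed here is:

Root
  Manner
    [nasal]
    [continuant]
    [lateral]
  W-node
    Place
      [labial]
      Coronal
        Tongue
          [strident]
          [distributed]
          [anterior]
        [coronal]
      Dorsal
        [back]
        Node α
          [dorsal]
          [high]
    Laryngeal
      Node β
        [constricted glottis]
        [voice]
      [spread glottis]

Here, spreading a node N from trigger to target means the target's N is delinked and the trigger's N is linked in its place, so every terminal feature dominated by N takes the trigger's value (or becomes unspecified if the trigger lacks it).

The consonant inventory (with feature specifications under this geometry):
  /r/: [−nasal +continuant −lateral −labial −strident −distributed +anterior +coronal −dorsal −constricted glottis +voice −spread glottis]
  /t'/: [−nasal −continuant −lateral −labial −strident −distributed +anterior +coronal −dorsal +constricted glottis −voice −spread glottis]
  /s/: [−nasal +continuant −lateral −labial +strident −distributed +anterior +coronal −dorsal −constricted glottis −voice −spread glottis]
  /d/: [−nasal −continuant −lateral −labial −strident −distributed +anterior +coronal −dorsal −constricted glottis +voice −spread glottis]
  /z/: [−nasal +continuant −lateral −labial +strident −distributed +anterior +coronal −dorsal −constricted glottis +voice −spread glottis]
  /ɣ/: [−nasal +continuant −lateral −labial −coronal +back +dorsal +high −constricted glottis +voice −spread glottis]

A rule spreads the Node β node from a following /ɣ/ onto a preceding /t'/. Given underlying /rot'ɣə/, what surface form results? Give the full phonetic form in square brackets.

[rodɣə]

Node β immediately or transitively dominates [constricted glottis], [voice].
Spreading Node β from /ɣ/ onto /t'/ replaces those values with /ɣ/'s: [−constricted glottis], [+voice]. Features outside Node β ([nasal], [continuant], [lateral], …) stay as in /t'/.
Among the inventory, only /d/ has exactly this specification, giving the surface form [rodɣə].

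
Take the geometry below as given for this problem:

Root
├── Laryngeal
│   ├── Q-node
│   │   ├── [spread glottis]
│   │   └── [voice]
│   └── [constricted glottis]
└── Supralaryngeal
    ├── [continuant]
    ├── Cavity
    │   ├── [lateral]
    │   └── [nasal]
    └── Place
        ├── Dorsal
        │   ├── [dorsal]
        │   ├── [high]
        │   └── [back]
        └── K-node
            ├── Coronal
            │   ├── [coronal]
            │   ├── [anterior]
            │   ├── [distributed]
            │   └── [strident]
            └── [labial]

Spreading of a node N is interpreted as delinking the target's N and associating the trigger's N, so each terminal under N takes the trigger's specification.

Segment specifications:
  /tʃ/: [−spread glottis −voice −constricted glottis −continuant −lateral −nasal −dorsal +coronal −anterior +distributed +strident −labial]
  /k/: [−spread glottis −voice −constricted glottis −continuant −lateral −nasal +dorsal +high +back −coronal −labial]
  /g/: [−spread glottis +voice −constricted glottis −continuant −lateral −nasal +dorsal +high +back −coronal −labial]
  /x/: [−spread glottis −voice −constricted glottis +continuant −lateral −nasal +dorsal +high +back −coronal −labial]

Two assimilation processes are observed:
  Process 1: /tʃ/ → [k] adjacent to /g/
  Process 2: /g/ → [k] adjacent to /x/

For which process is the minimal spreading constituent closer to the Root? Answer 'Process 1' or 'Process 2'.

Process 1

Process 1 alters [coronal], [anterior], [distributed], [strident], [dorsal], [high], [back]; the lowest common ancestor is Place (depth 2 from Root).
Process 2 alters [voice]; the lowest dominating node is [voice] (depth 3 from Root).
Place (depth 2) sits above [voice] (depth 3), making Process 1 the one with the higher spreading node.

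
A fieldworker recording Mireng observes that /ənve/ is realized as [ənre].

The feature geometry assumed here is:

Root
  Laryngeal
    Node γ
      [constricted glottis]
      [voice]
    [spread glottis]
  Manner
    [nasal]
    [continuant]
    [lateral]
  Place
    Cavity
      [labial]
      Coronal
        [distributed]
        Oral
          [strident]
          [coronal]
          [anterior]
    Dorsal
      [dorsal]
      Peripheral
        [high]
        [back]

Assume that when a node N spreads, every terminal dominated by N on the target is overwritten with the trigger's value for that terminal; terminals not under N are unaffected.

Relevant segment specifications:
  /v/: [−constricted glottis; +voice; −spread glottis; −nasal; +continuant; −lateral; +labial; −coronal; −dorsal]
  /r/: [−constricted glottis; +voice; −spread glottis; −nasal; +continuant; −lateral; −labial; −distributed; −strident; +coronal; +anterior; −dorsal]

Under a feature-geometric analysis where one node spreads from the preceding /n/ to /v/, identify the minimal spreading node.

Feature comparison: [labial], [coronal], [anterior], [distributed], [strident] differ between /v/ and [r]; the remaining terminals match.
Tracing each changed feature up the tree, the paths first meet at Cavity; any lower node misses at least one of them.
If Cavity spreads, every terminal under it takes /n/'s value, producing [r] as observed.
[nasal], [continuant] stay as in /v/ although /n/ differs there, so no node dominating them spread; among the remaining candidates Cavity is the lowest that derives the output.

Cavity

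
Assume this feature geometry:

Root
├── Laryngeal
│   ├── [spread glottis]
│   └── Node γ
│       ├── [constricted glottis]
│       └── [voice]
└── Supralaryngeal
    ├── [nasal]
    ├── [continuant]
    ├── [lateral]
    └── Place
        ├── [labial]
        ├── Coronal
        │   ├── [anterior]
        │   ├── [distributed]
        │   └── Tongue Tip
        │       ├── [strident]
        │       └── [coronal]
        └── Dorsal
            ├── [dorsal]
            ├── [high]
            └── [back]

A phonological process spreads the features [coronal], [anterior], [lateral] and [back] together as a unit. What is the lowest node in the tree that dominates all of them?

[coronal] is immediately dominated by Tongue Tip.
[anterior] is immediately dominated by Coronal.
[lateral] is immediately dominated by Supralaryngeal.
[back] is immediately dominated by Dorsal.
The listed terminals split across distinct daughters of Supralaryngeal, so Supralaryngeal itself is the smallest node containing them all.

Supralaryngeal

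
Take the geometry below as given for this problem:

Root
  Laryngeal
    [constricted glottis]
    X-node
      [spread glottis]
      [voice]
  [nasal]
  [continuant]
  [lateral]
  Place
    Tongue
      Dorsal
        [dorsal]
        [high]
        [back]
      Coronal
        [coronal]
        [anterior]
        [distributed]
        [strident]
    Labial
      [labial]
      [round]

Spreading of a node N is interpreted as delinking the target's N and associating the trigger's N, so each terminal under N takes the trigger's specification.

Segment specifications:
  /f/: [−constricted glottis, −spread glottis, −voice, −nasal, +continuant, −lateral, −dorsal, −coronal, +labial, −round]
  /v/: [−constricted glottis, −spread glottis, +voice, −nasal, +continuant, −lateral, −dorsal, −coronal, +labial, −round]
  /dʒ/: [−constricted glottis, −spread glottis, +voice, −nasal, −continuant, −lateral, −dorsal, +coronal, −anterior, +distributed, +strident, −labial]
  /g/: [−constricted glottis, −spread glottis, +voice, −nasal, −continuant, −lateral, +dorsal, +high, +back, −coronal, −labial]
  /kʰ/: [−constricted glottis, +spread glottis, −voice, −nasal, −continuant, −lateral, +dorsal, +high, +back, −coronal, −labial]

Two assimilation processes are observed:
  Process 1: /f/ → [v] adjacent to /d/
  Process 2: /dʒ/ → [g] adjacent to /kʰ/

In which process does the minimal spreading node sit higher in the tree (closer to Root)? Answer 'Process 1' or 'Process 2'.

Process 1 alters [voice]; the lowest dominating node is [voice] (depth 3 from Root).
Process 2 alters [coronal], [anterior], [distributed], [strident], [dorsal], [high], [back]; the lowest common ancestor is Tongue (depth 2 from Root).
Tongue (depth 2) sits above [voice] (depth 3), making Process 2 the one with the higher spreading node.

Process 2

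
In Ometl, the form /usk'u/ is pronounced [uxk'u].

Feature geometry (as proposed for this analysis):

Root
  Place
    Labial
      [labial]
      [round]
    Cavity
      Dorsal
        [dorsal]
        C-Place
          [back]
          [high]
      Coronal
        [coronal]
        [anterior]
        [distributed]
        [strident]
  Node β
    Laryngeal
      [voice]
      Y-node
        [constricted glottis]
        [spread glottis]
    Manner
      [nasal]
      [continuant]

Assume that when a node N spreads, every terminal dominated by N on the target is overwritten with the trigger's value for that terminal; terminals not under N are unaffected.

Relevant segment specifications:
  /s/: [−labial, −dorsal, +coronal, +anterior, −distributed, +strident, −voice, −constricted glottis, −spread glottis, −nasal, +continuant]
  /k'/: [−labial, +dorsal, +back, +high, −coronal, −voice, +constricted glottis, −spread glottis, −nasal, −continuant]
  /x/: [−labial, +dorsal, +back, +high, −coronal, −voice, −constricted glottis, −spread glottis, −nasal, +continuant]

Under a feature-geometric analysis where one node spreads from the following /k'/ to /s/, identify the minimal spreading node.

Cavity

Feature comparison: [coronal], [anterior], [distributed], [strident], [dorsal], [high], [back] differ between /s/ and [x]; the remaining terminals match.
Tracing each changed feature up the tree, the paths first meet at Cavity; any lower node misses at least one of them.
Spreading Cavity from /k'/ overwrites each of those terminals with /k'/'s values, yielding exactly [x].
Features on which the two segments disagree outside Cavity, such as [constricted glottis], [continuant], are unchanged — nothing dominating them spread, and Cavity is the minimal sufficient constituent.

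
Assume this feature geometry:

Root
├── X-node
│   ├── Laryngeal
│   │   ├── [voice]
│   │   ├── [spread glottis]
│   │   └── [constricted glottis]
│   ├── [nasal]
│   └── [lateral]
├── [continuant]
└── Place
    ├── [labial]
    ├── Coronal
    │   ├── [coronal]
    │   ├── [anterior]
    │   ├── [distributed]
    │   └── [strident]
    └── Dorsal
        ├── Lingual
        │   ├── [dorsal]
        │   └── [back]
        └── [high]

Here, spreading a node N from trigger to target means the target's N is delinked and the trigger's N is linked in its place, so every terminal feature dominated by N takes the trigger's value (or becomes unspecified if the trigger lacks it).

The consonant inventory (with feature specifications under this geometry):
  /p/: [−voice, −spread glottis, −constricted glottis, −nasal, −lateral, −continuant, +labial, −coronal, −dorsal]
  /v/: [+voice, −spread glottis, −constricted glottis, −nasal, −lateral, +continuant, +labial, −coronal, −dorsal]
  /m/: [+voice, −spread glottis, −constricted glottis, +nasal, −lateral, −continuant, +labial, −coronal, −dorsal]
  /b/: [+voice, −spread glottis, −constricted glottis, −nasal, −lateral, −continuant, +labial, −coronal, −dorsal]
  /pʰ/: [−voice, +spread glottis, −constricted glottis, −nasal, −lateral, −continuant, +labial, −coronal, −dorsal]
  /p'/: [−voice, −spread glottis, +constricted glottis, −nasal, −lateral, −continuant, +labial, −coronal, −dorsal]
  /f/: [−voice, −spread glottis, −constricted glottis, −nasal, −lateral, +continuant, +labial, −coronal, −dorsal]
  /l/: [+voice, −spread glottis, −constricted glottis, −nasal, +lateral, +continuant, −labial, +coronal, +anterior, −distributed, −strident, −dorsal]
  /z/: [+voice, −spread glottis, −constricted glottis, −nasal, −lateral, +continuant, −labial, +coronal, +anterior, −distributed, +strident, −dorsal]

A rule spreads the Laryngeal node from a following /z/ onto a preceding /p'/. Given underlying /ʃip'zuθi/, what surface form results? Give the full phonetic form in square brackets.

Terminals under Laryngeal in this geometry: [voice], [spread glottis], [constricted glottis].
Spreading Laryngeal from /z/ onto /p'/ replaces those values with /z/'s: [+voice], [−spread glottis], [−constricted glottis]. Features outside Laryngeal ([nasal], [lateral], [continuant], …) stay as in /p'/.
Among the inventory, only /b/ has exactly this specification, giving the surface form [ʃibzuθi].

[ʃibzuθi]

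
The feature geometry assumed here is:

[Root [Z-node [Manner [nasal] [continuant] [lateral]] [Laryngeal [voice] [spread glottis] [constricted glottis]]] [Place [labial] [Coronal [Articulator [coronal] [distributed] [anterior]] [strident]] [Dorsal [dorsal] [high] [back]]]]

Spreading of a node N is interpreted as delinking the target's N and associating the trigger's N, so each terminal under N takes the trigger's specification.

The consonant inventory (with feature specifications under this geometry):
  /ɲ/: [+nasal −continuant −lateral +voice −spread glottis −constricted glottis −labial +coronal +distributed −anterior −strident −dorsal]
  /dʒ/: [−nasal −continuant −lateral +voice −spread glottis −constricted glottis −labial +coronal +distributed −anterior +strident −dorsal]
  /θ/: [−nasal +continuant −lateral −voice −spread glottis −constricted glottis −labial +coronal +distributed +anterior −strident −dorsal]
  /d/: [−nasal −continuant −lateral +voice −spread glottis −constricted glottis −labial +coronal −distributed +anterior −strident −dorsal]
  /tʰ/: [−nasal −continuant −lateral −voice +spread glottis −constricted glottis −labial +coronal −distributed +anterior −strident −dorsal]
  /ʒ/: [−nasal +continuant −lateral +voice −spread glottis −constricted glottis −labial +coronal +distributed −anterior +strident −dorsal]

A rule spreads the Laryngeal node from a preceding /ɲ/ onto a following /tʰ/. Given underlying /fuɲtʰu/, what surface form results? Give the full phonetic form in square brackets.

[fuɲdu]

The Laryngeal node dominates the terminals [voice], [spread glottis], [constricted glottis].
The target acquires /ɲ/'s values for everything under Laryngeal — [+voice], [−spread glottis], [−constricted glottis] — while keeping its own [nasal], [continuant], [lateral], ….
The resulting bundle matches /d/ in the inventory; substituting it for /tʰ/ gives [fuɲdu].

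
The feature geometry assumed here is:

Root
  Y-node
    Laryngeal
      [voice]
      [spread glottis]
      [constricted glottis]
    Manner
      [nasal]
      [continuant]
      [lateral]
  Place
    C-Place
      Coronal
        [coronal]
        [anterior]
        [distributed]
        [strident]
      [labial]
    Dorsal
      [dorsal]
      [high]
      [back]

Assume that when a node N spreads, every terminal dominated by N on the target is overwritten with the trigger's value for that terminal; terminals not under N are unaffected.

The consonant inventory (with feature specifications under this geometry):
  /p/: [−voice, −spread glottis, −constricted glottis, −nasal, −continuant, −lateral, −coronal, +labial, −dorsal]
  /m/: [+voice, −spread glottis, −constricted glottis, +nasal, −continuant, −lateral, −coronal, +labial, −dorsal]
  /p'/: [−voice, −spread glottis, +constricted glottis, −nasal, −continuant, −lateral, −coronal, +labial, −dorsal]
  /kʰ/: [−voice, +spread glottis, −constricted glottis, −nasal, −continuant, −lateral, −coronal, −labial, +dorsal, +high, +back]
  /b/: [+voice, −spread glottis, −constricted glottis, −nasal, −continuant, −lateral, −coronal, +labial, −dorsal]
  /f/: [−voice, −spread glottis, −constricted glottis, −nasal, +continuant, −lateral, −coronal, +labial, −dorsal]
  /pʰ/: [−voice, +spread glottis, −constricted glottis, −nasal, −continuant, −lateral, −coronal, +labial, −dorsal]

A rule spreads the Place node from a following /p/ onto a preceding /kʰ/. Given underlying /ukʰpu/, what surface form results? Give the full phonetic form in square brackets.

[upʰpu]

Terminals under Place in this geometry: [coronal], [anterior], [distributed], [strident], [labial], [dorsal], [high], [back].
After delinking /kʰ/'s Place and linking /p/'s, the affected terminals become [−coronal], [+labial], [−dorsal]; [voice], [spread glottis], [constricted glottis], … (outside Place) are retained from /kʰ/.
This feature bundle is that of [pʰ], so /ukʰpu/ surfaces as [upʰpu].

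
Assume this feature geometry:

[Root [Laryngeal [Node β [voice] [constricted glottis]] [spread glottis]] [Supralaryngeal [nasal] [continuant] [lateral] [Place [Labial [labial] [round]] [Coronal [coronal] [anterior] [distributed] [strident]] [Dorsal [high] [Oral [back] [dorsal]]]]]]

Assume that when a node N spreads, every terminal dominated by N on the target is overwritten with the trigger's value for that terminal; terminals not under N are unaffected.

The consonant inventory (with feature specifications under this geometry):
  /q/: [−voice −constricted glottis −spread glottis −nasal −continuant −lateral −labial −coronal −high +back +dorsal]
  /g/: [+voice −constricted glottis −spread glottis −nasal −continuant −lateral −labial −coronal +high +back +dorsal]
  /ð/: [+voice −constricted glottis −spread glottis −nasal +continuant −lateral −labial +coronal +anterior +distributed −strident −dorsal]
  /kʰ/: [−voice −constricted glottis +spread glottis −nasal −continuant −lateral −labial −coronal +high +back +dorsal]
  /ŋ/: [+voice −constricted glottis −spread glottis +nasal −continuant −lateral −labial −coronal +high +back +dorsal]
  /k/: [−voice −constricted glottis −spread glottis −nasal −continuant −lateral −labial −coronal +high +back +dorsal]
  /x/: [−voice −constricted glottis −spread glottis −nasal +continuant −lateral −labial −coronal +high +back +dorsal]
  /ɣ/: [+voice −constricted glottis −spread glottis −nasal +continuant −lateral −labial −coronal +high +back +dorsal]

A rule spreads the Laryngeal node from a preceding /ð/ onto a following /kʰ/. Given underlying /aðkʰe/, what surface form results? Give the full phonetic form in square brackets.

[aðge]

Terminals under Laryngeal in this geometry: [voice], [constricted glottis], [spread glottis].
The target acquires /ð/'s values for everything under Laryngeal — [+voice], [−constricted glottis], [−spread glottis] — while keeping its own [nasal], [continuant], [lateral], ….
This feature bundle is that of [g], so /aðkʰe/ surfaces as [aðge].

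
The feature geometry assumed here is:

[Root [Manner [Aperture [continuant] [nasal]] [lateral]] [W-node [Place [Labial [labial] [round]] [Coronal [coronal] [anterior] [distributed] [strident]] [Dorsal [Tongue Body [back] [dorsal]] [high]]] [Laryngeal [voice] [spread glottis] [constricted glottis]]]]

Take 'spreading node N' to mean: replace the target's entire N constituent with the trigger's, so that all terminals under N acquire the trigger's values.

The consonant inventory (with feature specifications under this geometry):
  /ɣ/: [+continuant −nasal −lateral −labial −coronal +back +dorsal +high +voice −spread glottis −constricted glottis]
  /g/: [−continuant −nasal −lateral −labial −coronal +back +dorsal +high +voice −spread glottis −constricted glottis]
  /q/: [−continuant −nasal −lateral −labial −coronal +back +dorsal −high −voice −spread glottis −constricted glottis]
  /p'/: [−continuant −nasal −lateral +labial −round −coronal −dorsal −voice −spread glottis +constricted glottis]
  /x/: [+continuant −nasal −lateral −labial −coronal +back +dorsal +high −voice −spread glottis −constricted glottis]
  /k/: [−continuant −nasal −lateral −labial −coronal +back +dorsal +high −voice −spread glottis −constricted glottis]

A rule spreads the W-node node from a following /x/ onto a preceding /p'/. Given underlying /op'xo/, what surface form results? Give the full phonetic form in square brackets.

Terminals under W-node in this geometry: [labial], [round], [coronal], [anterior], [distributed], [strident], [back], [dorsal], [high], [voice], [spread glottis], [constricted glottis].
After delinking /p'/'s W-node and linking /x/'s, the affected terminals become [−labial], [−coronal], [+back], [+dorsal], [+high], [−voice], [−spread glottis], [−constricted glottis]; [continuant], [nasal], [lateral] (outside W-node) are retained from /p'/.
The resulting bundle matches /k/ in the inventory; substituting it for /p'/ gives [okxo].

[okxo]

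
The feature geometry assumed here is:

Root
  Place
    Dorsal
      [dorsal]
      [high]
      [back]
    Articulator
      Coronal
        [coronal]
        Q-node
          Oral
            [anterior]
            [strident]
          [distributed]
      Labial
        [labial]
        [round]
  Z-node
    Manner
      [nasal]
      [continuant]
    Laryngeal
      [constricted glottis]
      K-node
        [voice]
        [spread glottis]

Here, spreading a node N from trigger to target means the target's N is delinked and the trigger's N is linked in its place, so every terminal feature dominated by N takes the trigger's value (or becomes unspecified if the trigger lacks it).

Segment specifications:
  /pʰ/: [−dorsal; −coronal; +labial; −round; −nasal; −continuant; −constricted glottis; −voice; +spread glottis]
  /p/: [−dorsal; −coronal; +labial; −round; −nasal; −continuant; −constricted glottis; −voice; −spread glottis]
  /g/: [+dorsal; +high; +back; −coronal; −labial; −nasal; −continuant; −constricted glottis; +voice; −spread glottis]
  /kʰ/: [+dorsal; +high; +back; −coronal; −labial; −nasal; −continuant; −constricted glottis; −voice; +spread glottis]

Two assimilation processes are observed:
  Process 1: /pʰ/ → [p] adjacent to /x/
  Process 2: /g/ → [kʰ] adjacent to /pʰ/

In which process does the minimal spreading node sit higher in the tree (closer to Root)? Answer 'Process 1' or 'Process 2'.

Process 2

Process 1 alters [spread glottis]; the lowest dominating node is [spread glottis] (depth 4 from Root).
Process 2: the features that change are [voice], [spread glottis]; the minimal node is K-node (depth 3).
K-node (depth 3) sits above [spread glottis] (depth 4), making Process 2 the one with the higher spreading node.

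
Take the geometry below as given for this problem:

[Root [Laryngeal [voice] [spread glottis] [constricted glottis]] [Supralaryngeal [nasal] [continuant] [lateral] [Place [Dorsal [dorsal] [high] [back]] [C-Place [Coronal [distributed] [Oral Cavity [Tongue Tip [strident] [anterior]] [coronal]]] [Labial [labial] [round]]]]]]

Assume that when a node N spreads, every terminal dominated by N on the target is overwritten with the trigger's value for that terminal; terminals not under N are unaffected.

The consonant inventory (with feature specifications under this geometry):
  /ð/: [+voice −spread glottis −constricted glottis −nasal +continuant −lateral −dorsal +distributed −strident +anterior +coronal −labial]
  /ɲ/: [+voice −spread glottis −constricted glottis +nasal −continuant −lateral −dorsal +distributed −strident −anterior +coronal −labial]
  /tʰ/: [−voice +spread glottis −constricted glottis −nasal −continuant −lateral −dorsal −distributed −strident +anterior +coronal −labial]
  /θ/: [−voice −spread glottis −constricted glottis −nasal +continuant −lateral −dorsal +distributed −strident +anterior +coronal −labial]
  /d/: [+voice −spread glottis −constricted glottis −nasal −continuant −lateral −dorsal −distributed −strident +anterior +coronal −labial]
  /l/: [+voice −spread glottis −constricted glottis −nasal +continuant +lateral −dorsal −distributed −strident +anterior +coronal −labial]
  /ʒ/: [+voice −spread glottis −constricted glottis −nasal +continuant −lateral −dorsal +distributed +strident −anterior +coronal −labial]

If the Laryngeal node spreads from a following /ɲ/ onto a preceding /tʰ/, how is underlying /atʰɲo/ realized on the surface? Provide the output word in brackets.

Laryngeal immediately or transitively dominates [voice], [spread glottis], [constricted glottis].
After delinking /tʰ/'s Laryngeal and linking /ɲ/'s, the affected terminals become [+voice], [−spread glottis], [−constricted glottis]; [nasal], [continuant], [lateral], … (outside Laryngeal) are retained from /tʰ/.
Among the inventory, only /d/ has exactly this specification, giving the surface form [adɲo].

[adɲo]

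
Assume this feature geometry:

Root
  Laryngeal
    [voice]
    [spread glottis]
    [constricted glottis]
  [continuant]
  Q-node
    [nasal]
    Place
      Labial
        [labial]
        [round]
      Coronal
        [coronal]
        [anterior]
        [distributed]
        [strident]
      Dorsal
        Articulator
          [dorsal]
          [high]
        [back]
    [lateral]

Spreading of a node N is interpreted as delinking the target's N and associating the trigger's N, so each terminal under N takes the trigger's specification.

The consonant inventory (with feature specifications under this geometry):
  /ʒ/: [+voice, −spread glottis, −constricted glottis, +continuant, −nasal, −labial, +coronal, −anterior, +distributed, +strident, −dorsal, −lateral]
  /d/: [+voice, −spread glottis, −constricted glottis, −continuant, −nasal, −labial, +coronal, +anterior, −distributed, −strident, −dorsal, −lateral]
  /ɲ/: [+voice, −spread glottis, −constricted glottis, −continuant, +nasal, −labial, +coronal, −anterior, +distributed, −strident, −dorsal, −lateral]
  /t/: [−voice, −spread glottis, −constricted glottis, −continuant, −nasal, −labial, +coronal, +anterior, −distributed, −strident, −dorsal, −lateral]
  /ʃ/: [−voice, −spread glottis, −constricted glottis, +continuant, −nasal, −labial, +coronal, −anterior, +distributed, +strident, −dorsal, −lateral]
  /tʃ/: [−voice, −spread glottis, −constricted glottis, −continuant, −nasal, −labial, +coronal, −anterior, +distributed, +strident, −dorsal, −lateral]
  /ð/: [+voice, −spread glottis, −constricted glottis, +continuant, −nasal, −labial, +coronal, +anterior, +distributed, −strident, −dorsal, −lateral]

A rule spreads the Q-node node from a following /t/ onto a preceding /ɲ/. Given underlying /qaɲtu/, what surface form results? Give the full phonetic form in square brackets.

Q-node immediately or transitively dominates [nasal], [labial], [round], [coronal], [anterior], [distributed], [strident], [dorsal], [high], [back], [lateral].
After delinking /ɲ/'s Q-node and linking /t/'s, the affected terminals become [−nasal], [−labial], [+coronal], [+anterior], [−distributed], [−strident], [−dorsal], [−lateral]; [voice], [spread glottis], [constricted glottis], … (outside Q-node) are retained from /ɲ/.
The resulting bundle matches /d/ in the inventory; substituting it for /ɲ/ gives [qadtu].

[qadtu]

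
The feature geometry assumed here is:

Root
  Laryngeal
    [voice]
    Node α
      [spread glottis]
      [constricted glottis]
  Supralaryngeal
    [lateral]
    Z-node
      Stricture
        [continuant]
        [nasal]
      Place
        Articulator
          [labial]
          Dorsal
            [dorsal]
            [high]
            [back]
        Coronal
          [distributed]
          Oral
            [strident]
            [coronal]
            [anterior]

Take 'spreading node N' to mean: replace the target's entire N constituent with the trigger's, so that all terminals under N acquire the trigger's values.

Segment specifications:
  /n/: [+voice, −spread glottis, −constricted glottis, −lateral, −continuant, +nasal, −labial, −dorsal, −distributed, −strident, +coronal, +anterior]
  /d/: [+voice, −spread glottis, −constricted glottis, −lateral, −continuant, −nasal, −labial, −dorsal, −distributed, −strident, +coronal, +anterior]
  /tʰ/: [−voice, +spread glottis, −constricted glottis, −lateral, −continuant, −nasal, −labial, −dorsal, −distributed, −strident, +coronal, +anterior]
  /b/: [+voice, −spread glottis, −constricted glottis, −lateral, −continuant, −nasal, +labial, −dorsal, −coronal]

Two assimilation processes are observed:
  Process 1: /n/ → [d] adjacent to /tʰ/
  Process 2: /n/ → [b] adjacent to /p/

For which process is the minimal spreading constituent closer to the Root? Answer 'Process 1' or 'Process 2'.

Process 2

In Process 1, [nasal] changes, so the minimal spreading node is [nasal] at depth 4.
Process 2: the features that change are [nasal], [labial], [coronal], [anterior], [distributed], [strident]; the minimal node is Z-node (depth 2).
Z-node is closer to Root than [nasal], so Process 2 spreads the higher node.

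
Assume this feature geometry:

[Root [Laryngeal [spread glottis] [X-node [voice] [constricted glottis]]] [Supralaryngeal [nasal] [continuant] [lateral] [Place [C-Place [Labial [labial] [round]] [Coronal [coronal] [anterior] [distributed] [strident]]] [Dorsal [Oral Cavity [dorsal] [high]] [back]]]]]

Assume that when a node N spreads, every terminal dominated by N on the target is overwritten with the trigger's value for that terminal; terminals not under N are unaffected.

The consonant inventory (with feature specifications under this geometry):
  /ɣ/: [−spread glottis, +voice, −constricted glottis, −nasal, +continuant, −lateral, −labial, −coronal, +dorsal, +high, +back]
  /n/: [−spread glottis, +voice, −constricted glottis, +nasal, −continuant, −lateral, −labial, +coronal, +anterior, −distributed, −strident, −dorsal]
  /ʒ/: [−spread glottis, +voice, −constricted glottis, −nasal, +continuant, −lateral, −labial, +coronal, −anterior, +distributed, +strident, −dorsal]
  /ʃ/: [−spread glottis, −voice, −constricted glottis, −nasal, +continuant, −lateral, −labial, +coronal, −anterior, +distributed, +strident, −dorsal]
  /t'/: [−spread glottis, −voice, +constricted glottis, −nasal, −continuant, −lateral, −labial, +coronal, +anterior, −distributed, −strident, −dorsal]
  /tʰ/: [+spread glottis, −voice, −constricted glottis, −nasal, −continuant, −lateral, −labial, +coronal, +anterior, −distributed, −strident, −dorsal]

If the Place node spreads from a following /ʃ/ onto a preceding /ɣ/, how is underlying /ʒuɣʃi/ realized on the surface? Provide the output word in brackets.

[ʒuʒʃi]

Terminals under Place in this geometry: [labial], [round], [coronal], [anterior], [distributed], [strident], [dorsal], [high], [back].
Spreading Place from /ʃ/ onto /ɣ/ replaces those values with /ʃ/'s: [−labial], [+coronal], [−anterior], [+distributed], [+strident], [−dorsal]. Features outside Place ([spread glottis], [voice], [constricted glottis], …) stay as in /ɣ/.
Among the inventory, only /ʒ/ has exactly this specification, giving the surface form [ʒuʒʃi].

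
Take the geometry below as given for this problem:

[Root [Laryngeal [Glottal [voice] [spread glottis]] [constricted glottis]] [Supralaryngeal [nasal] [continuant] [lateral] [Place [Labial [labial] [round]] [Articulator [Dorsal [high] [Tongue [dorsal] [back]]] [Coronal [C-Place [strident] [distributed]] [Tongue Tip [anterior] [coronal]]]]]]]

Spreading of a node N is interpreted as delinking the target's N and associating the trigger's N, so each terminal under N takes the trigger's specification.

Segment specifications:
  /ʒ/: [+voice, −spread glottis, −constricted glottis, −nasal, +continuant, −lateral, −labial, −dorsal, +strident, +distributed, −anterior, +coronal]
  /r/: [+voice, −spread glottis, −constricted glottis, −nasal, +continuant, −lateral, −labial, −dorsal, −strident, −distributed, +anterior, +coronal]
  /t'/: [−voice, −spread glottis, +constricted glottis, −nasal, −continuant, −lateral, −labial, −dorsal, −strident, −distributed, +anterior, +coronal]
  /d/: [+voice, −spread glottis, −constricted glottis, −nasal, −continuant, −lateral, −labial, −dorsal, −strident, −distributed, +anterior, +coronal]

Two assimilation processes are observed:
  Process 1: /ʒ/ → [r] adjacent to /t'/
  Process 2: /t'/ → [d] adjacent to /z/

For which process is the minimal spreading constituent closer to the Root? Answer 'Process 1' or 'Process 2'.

Process 2

In Process 1, [anterior], [distributed], [strident] change, so the minimal spreading node is Coronal at depth 4.
In Process 2, [voice], [constricted glottis] change, so the minimal spreading node is Laryngeal at depth 1.
Laryngeal is closer to Root than Coronal, so Process 2 spreads the higher node.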